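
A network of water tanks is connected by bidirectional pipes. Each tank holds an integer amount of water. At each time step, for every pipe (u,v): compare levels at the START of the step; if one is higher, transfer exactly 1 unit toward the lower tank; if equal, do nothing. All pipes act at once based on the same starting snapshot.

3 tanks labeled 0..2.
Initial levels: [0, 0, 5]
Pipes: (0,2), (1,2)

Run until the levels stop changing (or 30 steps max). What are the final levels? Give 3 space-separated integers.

Step 1: flows [2->0,2->1] -> levels [1 1 3]
Step 2: flows [2->0,2->1] -> levels [2 2 1]
Step 3: flows [0->2,1->2] -> levels [1 1 3]
  -> period-2 cycle: step 3 state = step 1 state; never stabilizes
  -> state at step 30: (30-1) mod 2 = 1, same as step 2 -> [2 2 1]

Answer: 2 2 1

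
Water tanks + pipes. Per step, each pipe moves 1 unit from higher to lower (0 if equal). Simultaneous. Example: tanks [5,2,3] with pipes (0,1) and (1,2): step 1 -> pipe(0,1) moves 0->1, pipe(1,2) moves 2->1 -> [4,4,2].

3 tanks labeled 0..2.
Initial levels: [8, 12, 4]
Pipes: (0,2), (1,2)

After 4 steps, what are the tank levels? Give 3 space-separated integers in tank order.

Answer: 8 8 8

Derivation:
Step 1: flows [0->2,1->2] -> levels [7 11 6]
Step 2: flows [0->2,1->2] -> levels [6 10 8]
Step 3: flows [2->0,1->2] -> levels [7 9 8]
Step 4: flows [2->0,1->2] -> levels [8 8 8]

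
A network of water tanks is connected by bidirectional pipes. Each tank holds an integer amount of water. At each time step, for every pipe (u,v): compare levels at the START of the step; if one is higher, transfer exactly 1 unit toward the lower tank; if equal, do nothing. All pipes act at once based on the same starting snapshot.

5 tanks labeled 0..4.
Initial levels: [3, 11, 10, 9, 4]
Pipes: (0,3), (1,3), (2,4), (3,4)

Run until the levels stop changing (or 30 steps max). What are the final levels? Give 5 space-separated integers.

Step 1: flows [3->0,1->3,2->4,3->4] -> levels [4 10 9 8 6]
Step 2: flows [3->0,1->3,2->4,3->4] -> levels [5 9 8 7 8]
Step 3: flows [3->0,1->3,2=4,4->3] -> levels [6 8 8 8 7]
Step 4: flows [3->0,1=3,2->4,3->4] -> levels [7 8 7 6 9]
Step 5: flows [0->3,1->3,4->2,4->3] -> levels [6 7 8 9 7]
Step 6: flows [3->0,3->1,2->4,3->4] -> levels [7 8 7 6 9]
  -> period-2 cycle: step 6 state = step 4 state; never stabilizes
  -> state at step 30: (30-4) mod 2 = 0, same as step 4 -> [7 8 7 6 9]

Answer: 7 8 7 6 9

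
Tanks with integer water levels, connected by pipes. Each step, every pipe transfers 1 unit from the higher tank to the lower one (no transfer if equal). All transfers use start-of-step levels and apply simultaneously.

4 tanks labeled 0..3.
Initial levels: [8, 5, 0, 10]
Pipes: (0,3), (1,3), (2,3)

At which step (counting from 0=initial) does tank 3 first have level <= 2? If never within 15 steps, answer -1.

Step 1: flows [3->0,3->1,3->2] -> levels [9 6 1 7]
Step 2: flows [0->3,3->1,3->2] -> levels [8 7 2 6]
Step 3: flows [0->3,1->3,3->2] -> levels [7 6 3 7]
Step 4: flows [0=3,3->1,3->2] -> levels [7 7 4 5]
Step 5: flows [0->3,1->3,3->2] -> levels [6 6 5 6]
Step 6: flows [0=3,1=3,3->2] -> levels [6 6 6 5]
Step 7: flows [0->3,1->3,2->3] -> levels [5 5 5 8]
Step 8: flows [3->0,3->1,3->2] -> levels [6 6 6 5]
  -> period-2 cycle (repeats step 6); tank 3 never drops to <=2
Tank 3 never reaches <=2 within 15 steps

Answer: -1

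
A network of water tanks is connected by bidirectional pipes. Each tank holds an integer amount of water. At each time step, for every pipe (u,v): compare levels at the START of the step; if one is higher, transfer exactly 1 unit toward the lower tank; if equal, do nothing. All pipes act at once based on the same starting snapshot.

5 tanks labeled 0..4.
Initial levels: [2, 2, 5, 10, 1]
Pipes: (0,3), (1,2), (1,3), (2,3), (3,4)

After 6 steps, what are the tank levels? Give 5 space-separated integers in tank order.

Answer: 4 6 5 2 3

Derivation:
Step 1: flows [3->0,2->1,3->1,3->2,3->4] -> levels [3 4 5 6 2]
Step 2: flows [3->0,2->1,3->1,3->2,3->4] -> levels [4 6 5 2 3]
Step 3: flows [0->3,1->2,1->3,2->3,4->3] -> levels [3 4 5 6 2]
  -> period-2 cycle: step 3 state = step 1 state
  -> state at step 6: (6-1) mod 2 = 1, same as step 2 -> [4 6 5 2 3]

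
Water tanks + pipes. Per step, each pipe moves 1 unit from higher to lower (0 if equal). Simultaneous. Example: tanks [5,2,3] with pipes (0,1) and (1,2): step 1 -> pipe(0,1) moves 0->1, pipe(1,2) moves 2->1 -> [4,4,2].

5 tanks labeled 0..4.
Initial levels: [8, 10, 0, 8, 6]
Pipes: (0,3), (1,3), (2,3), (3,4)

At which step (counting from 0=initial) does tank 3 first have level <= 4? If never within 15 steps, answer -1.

Answer: 7

Derivation:
Step 1: flows [0=3,1->3,3->2,3->4] -> levels [8 9 1 7 7]
Step 2: flows [0->3,1->3,3->2,3=4] -> levels [7 8 2 8 7]
Step 3: flows [3->0,1=3,3->2,3->4] -> levels [8 8 3 5 8]
Step 4: flows [0->3,1->3,3->2,4->3] -> levels [7 7 4 7 7]
Step 5: flows [0=3,1=3,3->2,3=4] -> levels [7 7 5 6 7]
Step 6: flows [0->3,1->3,3->2,4->3] -> levels [6 6 6 8 6]
Step 7: flows [3->0,3->1,3->2,3->4] -> levels [7 7 7 4 7]
Tank 3 first reaches <=4 at step 7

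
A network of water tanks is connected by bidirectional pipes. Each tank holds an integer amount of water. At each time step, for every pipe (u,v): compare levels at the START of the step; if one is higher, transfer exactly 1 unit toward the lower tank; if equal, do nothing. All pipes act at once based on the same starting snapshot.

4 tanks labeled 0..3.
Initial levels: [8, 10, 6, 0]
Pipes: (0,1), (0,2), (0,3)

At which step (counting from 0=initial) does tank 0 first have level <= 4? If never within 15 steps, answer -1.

Answer: 6

Derivation:
Step 1: flows [1->0,0->2,0->3] -> levels [7 9 7 1]
Step 2: flows [1->0,0=2,0->3] -> levels [7 8 7 2]
Step 3: flows [1->0,0=2,0->3] -> levels [7 7 7 3]
Step 4: flows [0=1,0=2,0->3] -> levels [6 7 7 4]
Step 5: flows [1->0,2->0,0->3] -> levels [7 6 6 5]
Step 6: flows [0->1,0->2,0->3] -> levels [4 7 7 6]
Tank 0 first reaches <=4 at step 6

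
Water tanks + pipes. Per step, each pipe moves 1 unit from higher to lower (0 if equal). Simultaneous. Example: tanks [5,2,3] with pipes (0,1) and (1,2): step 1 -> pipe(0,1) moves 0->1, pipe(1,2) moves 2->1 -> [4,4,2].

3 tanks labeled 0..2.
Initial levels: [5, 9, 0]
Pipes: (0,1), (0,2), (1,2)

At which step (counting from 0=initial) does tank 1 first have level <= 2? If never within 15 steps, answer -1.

Answer: -1

Derivation:
Step 1: flows [1->0,0->2,1->2] -> levels [5 7 2]
Step 2: flows [1->0,0->2,1->2] -> levels [5 5 4]
Step 3: flows [0=1,0->2,1->2] -> levels [4 4 6]
Step 4: flows [0=1,2->0,2->1] -> levels [5 5 4]
  -> period-2 cycle (repeats step 2); tank 1 never drops to <=2
Tank 1 never reaches <=2 within 15 steps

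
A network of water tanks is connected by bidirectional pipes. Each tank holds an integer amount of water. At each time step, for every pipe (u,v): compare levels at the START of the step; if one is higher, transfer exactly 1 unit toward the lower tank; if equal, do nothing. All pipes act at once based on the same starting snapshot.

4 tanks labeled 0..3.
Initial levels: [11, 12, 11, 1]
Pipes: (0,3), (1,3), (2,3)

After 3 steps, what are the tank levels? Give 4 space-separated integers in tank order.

Answer: 8 9 8 10

Derivation:
Step 1: flows [0->3,1->3,2->3] -> levels [10 11 10 4]
Step 2: flows [0->3,1->3,2->3] -> levels [9 10 9 7]
Step 3: flows [0->3,1->3,2->3] -> levels [8 9 8 10]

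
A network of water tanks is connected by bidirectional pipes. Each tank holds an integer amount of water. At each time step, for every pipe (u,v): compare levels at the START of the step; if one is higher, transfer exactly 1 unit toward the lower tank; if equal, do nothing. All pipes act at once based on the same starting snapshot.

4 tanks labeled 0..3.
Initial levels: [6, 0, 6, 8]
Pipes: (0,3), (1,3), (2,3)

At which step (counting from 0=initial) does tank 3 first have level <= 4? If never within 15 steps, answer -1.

Answer: 5

Derivation:
Step 1: flows [3->0,3->1,3->2] -> levels [7 1 7 5]
Step 2: flows [0->3,3->1,2->3] -> levels [6 2 6 6]
Step 3: flows [0=3,3->1,2=3] -> levels [6 3 6 5]
Step 4: flows [0->3,3->1,2->3] -> levels [5 4 5 6]
Step 5: flows [3->0,3->1,3->2] -> levels [6 5 6 3]
Tank 3 first reaches <=4 at step 5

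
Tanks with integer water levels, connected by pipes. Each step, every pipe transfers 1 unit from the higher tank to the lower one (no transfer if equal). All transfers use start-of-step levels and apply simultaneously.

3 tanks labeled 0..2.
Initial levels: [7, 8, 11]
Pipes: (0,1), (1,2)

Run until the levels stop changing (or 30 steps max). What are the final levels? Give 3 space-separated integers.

Answer: 8 10 8

Derivation:
Step 1: flows [1->0,2->1] -> levels [8 8 10]
Step 2: flows [0=1,2->1] -> levels [8 9 9]
Step 3: flows [1->0,1=2] -> levels [9 8 9]
Step 4: flows [0->1,2->1] -> levels [8 10 8]
Step 5: flows [1->0,1->2] -> levels [9 8 9]
  -> period-2 cycle: step 5 state = step 3 state; never stabilizes
  -> state at step 30: (30-3) mod 2 = 1, same as step 4 -> [8 10 8]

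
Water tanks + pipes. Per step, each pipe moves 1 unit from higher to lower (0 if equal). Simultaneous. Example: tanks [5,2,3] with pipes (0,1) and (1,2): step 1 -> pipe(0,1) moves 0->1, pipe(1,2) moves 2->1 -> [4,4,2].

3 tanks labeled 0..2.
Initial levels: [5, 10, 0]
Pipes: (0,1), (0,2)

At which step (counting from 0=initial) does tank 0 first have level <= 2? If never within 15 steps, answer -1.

Answer: -1

Derivation:
Step 1: flows [1->0,0->2] -> levels [5 9 1]
Step 2: flows [1->0,0->2] -> levels [5 8 2]
Step 3: flows [1->0,0->2] -> levels [5 7 3]
Step 4: flows [1->0,0->2] -> levels [5 6 4]
Step 5: flows [1->0,0->2] -> levels [5 5 5]
Step 6: flows [0=1,0=2] -> levels [5 5 5]
  -> stable; tank 0 stays at 5 > 2
Tank 0 never reaches <=2 within 15 steps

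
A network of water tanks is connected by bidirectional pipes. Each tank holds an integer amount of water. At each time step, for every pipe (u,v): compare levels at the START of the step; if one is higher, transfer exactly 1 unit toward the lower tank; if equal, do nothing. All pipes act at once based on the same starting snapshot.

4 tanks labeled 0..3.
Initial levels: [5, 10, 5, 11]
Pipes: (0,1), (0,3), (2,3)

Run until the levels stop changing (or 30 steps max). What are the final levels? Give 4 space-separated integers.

Answer: 9 8 8 6

Derivation:
Step 1: flows [1->0,3->0,3->2] -> levels [7 9 6 9]
Step 2: flows [1->0,3->0,3->2] -> levels [9 8 7 7]
Step 3: flows [0->1,0->3,2=3] -> levels [7 9 7 8]
Step 4: flows [1->0,3->0,3->2] -> levels [9 8 8 6]
Step 5: flows [0->1,0->3,2->3] -> levels [7 9 7 8]
  -> period-2 cycle: step 5 state = step 3 state; never stabilizes
  -> state at step 30: (30-3) mod 2 = 1, same as step 4 -> [9 8 8 6]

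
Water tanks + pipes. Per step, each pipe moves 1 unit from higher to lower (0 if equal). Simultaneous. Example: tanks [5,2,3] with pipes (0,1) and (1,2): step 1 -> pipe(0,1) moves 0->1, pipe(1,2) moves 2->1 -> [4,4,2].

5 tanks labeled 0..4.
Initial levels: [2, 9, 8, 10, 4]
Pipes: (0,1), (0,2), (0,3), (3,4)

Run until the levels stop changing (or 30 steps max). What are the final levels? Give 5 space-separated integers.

Step 1: flows [1->0,2->0,3->0,3->4] -> levels [5 8 7 8 5]
Step 2: flows [1->0,2->0,3->0,3->4] -> levels [8 7 6 6 6]
Step 3: flows [0->1,0->2,0->3,3=4] -> levels [5 8 7 7 6]
Step 4: flows [1->0,2->0,3->0,3->4] -> levels [8 7 6 5 7]
Step 5: flows [0->1,0->2,0->3,4->3] -> levels [5 8 7 7 6]
  -> period-2 cycle: step 5 state = step 3 state; never stabilizes
  -> state at step 30: (30-3) mod 2 = 1, same as step 4 -> [8 7 6 5 7]

Answer: 8 7 6 5 7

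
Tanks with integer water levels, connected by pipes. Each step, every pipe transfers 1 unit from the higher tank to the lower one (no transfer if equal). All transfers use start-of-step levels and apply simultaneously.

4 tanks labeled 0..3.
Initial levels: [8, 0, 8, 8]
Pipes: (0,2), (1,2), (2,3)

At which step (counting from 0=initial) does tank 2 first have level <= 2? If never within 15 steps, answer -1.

Step 1: flows [0=2,2->1,2=3] -> levels [8 1 7 8]
Step 2: flows [0->2,2->1,3->2] -> levels [7 2 8 7]
Step 3: flows [2->0,2->1,2->3] -> levels [8 3 5 8]
Step 4: flows [0->2,2->1,3->2] -> levels [7 4 6 7]
Step 5: flows [0->2,2->1,3->2] -> levels [6 5 7 6]
Step 6: flows [2->0,2->1,2->3] -> levels [7 6 4 7]
Step 7: flows [0->2,1->2,3->2] -> levels [6 5 7 6]
  -> period-2 cycle (repeats step 5); tank 2 never drops to <=2
Tank 2 never reaches <=2 within 15 steps

Answer: -1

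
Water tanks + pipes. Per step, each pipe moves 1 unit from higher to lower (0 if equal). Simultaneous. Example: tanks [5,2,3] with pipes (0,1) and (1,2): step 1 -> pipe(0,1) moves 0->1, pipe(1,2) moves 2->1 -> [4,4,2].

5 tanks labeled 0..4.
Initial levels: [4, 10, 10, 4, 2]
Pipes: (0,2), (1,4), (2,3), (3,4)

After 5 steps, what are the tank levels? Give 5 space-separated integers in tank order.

Step 1: flows [2->0,1->4,2->3,3->4] -> levels [5 9 8 4 4]
Step 2: flows [2->0,1->4,2->3,3=4] -> levels [6 8 6 5 5]
Step 3: flows [0=2,1->4,2->3,3=4] -> levels [6 7 5 6 6]
Step 4: flows [0->2,1->4,3->2,3=4] -> levels [5 6 7 5 7]
Step 5: flows [2->0,4->1,2->3,4->3] -> levels [6 7 5 7 5]

Answer: 6 7 5 7 5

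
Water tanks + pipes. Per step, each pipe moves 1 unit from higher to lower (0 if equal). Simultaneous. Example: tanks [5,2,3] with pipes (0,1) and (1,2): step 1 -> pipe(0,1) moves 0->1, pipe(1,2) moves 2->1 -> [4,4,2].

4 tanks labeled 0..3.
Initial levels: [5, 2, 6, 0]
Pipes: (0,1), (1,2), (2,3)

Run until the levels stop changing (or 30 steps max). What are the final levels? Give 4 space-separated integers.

Answer: 3 4 2 4

Derivation:
Step 1: flows [0->1,2->1,2->3] -> levels [4 4 4 1]
Step 2: flows [0=1,1=2,2->3] -> levels [4 4 3 2]
Step 3: flows [0=1,1->2,2->3] -> levels [4 3 3 3]
Step 4: flows [0->1,1=2,2=3] -> levels [3 4 3 3]
Step 5: flows [1->0,1->2,2=3] -> levels [4 2 4 3]
Step 6: flows [0->1,2->1,2->3] -> levels [3 4 2 4]
Step 7: flows [1->0,1->2,3->2] -> levels [4 2 4 3]
  -> period-2 cycle: step 7 state = step 5 state; never stabilizes
  -> state at step 30: (30-5) mod 2 = 1, same as step 6 -> [3 4 2 4]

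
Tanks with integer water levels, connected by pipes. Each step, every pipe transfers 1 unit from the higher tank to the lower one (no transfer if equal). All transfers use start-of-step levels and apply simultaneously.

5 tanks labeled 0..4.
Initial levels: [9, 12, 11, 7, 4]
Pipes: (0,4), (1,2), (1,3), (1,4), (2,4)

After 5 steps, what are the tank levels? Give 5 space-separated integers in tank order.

Answer: 8 11 9 8 7

Derivation:
Step 1: flows [0->4,1->2,1->3,1->4,2->4] -> levels [8 9 11 8 7]
Step 2: flows [0->4,2->1,1->3,1->4,2->4] -> levels [7 8 9 9 10]
Step 3: flows [4->0,2->1,3->1,4->1,4->2] -> levels [8 11 9 8 7]
Step 4: flows [0->4,1->2,1->3,1->4,2->4] -> levels [7 8 9 9 10]
  -> period-2 cycle: step 4 state = step 2 state
  -> state at step 5: (5-2) mod 2 = 1, same as step 3 -> [8 11 9 8 7]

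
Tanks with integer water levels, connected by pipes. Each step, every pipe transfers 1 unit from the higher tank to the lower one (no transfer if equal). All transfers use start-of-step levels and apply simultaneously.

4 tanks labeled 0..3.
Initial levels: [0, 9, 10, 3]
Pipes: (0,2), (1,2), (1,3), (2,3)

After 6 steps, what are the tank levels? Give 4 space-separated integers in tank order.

Step 1: flows [2->0,2->1,1->3,2->3] -> levels [1 9 7 5]
Step 2: flows [2->0,1->2,1->3,2->3] -> levels [2 7 6 7]
Step 3: flows [2->0,1->2,1=3,3->2] -> levels [3 6 7 6]
Step 4: flows [2->0,2->1,1=3,2->3] -> levels [4 7 4 7]
Step 5: flows [0=2,1->2,1=3,3->2] -> levels [4 6 6 6]
Step 6: flows [2->0,1=2,1=3,2=3] -> levels [5 6 5 6]

Answer: 5 6 5 6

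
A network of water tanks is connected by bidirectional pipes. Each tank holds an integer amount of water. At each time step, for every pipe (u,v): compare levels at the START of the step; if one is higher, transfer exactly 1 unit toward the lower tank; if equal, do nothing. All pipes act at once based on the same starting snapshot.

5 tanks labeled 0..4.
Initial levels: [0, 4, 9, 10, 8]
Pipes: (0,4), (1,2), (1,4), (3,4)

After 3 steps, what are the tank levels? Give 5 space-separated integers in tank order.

Step 1: flows [4->0,2->1,4->1,3->4] -> levels [1 6 8 9 7]
Step 2: flows [4->0,2->1,4->1,3->4] -> levels [2 8 7 8 6]
Step 3: flows [4->0,1->2,1->4,3->4] -> levels [3 6 8 7 7]

Answer: 3 6 8 7 7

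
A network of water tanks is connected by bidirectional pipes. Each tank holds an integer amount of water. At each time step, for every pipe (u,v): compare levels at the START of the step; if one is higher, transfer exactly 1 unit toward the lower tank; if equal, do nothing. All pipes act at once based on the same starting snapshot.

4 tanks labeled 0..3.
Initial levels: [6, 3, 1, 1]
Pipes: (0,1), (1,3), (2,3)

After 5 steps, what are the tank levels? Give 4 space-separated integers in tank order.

Answer: 3 2 2 4

Derivation:
Step 1: flows [0->1,1->3,2=3] -> levels [5 3 1 2]
Step 2: flows [0->1,1->3,3->2] -> levels [4 3 2 2]
Step 3: flows [0->1,1->3,2=3] -> levels [3 3 2 3]
Step 4: flows [0=1,1=3,3->2] -> levels [3 3 3 2]
Step 5: flows [0=1,1->3,2->3] -> levels [3 2 2 4]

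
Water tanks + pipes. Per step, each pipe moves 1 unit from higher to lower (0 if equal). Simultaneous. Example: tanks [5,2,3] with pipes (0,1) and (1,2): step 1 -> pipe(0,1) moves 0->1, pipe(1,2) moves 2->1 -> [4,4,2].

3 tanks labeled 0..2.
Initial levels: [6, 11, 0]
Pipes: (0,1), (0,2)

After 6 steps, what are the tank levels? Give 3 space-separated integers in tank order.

Answer: 5 6 6

Derivation:
Step 1: flows [1->0,0->2] -> levels [6 10 1]
Step 2: flows [1->0,0->2] -> levels [6 9 2]
Step 3: flows [1->0,0->2] -> levels [6 8 3]
Step 4: flows [1->0,0->2] -> levels [6 7 4]
Step 5: flows [1->0,0->2] -> levels [6 6 5]
Step 6: flows [0=1,0->2] -> levels [5 6 6]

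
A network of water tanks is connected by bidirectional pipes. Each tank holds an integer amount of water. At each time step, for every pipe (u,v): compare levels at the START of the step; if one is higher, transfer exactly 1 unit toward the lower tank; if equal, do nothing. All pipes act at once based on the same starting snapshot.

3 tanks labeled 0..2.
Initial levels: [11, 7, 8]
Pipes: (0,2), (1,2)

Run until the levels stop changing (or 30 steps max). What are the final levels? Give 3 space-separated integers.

Step 1: flows [0->2,2->1] -> levels [10 8 8]
Step 2: flows [0->2,1=2] -> levels [9 8 9]
Step 3: flows [0=2,2->1] -> levels [9 9 8]
Step 4: flows [0->2,1->2] -> levels [8 8 10]
Step 5: flows [2->0,2->1] -> levels [9 9 8]
  -> period-2 cycle: step 5 state = step 3 state; never stabilizes
  -> state at step 30: (30-3) mod 2 = 1, same as step 4 -> [8 8 10]

Answer: 8 8 10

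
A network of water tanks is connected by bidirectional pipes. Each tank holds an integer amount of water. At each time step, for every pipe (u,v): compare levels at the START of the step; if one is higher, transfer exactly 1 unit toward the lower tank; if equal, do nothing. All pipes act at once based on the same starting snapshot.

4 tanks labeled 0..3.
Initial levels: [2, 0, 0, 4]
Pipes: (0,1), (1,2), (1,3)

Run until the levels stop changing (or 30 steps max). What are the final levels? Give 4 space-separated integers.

Step 1: flows [0->1,1=2,3->1] -> levels [1 2 0 3]
Step 2: flows [1->0,1->2,3->1] -> levels [2 1 1 2]
Step 3: flows [0->1,1=2,3->1] -> levels [1 3 1 1]
Step 4: flows [1->0,1->2,1->3] -> levels [2 0 2 2]
Step 5: flows [0->1,2->1,3->1] -> levels [1 3 1 1]
  -> period-2 cycle: step 5 state = step 3 state; never stabilizes
  -> state at step 30: (30-3) mod 2 = 1, same as step 4 -> [2 0 2 2]

Answer: 2 0 2 2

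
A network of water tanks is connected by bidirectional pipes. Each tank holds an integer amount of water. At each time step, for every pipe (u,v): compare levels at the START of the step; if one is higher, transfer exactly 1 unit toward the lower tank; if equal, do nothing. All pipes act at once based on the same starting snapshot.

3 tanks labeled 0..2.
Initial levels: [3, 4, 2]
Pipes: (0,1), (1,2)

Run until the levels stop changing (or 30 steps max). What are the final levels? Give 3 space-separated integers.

Step 1: flows [1->0,1->2] -> levels [4 2 3]
Step 2: flows [0->1,2->1] -> levels [3 4 2]
  -> period-2 cycle: step 2 state = step 0 state; never stabilizes
  -> state at step 30: (30-0) mod 2 = 0, same as step 0 -> [3 4 2]

Answer: 3 4 2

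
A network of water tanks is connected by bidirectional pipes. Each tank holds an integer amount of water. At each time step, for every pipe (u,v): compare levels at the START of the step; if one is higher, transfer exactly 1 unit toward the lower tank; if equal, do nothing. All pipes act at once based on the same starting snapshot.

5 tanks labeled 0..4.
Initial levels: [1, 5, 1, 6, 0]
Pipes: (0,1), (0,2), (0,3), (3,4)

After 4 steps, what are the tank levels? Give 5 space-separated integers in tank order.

Answer: 4 3 2 1 3

Derivation:
Step 1: flows [1->0,0=2,3->0,3->4] -> levels [3 4 1 4 1]
Step 2: flows [1->0,0->2,3->0,3->4] -> levels [4 3 2 2 2]
Step 3: flows [0->1,0->2,0->3,3=4] -> levels [1 4 3 3 2]
Step 4: flows [1->0,2->0,3->0,3->4] -> levels [4 3 2 1 3]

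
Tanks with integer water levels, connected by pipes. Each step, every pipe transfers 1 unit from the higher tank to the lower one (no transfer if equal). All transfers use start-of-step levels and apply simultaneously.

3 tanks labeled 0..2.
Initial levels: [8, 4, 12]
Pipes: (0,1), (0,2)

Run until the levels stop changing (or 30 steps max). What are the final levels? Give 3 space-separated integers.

Step 1: flows [0->1,2->0] -> levels [8 5 11]
Step 2: flows [0->1,2->0] -> levels [8 6 10]
Step 3: flows [0->1,2->0] -> levels [8 7 9]
Step 4: flows [0->1,2->0] -> levels [8 8 8]
Step 5: flows [0=1,0=2] -> levels [8 8 8]
  -> stable (no change)

Answer: 8 8 8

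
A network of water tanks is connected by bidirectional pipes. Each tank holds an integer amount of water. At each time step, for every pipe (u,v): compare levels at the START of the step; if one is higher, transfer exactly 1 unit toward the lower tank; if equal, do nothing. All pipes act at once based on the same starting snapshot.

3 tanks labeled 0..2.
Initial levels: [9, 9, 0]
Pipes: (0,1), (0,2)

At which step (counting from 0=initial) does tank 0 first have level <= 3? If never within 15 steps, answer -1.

Step 1: flows [0=1,0->2] -> levels [8 9 1]
Step 2: flows [1->0,0->2] -> levels [8 8 2]
Step 3: flows [0=1,0->2] -> levels [7 8 3]
Step 4: flows [1->0,0->2] -> levels [7 7 4]
Step 5: flows [0=1,0->2] -> levels [6 7 5]
Step 6: flows [1->0,0->2] -> levels [6 6 6]
Step 7: flows [0=1,0=2] -> levels [6 6 6]
  -> stable; tank 0 stays at 6 > 3
Tank 0 never reaches <=3 within 15 steps

Answer: -1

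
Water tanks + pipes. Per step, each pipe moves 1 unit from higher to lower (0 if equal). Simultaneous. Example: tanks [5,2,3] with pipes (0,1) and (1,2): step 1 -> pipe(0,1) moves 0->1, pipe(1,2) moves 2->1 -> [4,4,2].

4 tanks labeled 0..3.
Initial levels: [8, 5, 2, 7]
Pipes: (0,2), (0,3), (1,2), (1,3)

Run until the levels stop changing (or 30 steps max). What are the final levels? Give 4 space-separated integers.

Answer: 6 5 6 5

Derivation:
Step 1: flows [0->2,0->3,1->2,3->1] -> levels [6 5 4 7]
Step 2: flows [0->2,3->0,1->2,3->1] -> levels [6 5 6 5]
Step 3: flows [0=2,0->3,2->1,1=3] -> levels [5 6 5 6]
Step 4: flows [0=2,3->0,1->2,1=3] -> levels [6 5 6 5]
  -> period-2 cycle: step 4 state = step 2 state; never stabilizes
  -> state at step 30: (30-2) mod 2 = 0, same as step 2 -> [6 5 6 5]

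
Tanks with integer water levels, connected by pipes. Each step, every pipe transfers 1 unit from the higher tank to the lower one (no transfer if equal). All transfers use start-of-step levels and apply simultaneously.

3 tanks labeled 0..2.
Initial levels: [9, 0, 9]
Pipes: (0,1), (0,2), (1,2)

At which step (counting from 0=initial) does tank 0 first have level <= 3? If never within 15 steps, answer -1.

Answer: -1

Derivation:
Step 1: flows [0->1,0=2,2->1] -> levels [8 2 8]
Step 2: flows [0->1,0=2,2->1] -> levels [7 4 7]
Step 3: flows [0->1,0=2,2->1] -> levels [6 6 6]
Step 4: flows [0=1,0=2,1=2] -> levels [6 6 6]
  -> stable; tank 0 stays at 6 > 3
Tank 0 never reaches <=3 within 15 steps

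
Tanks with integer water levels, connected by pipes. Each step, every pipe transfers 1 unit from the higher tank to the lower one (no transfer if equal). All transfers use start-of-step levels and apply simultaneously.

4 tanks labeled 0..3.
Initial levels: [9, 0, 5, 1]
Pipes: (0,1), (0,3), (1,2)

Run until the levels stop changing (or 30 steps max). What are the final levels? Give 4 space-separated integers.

Step 1: flows [0->1,0->3,2->1] -> levels [7 2 4 2]
Step 2: flows [0->1,0->3,2->1] -> levels [5 4 3 3]
Step 3: flows [0->1,0->3,1->2] -> levels [3 4 4 4]
Step 4: flows [1->0,3->0,1=2] -> levels [5 3 4 3]
Step 5: flows [0->1,0->3,2->1] -> levels [3 5 3 4]
Step 6: flows [1->0,3->0,1->2] -> levels [5 3 4 3]
  -> period-2 cycle: step 6 state = step 4 state; never stabilizes
  -> state at step 30: (30-4) mod 2 = 0, same as step 4 -> [5 3 4 3]

Answer: 5 3 4 3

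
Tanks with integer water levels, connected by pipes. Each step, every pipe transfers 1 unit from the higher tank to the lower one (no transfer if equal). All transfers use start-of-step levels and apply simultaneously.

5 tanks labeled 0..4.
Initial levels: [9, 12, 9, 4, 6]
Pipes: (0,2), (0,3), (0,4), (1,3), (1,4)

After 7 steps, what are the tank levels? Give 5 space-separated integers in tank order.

Answer: 8 8 8 8 8

Derivation:
Step 1: flows [0=2,0->3,0->4,1->3,1->4] -> levels [7 10 9 6 8]
Step 2: flows [2->0,0->3,4->0,1->3,1->4] -> levels [8 8 8 8 8]
Step 3: flows [0=2,0=3,0=4,1=3,1=4] -> levels [8 8 8 8 8]
  -> stable; steps 4..7 unchanged -> [8 8 8 8 8]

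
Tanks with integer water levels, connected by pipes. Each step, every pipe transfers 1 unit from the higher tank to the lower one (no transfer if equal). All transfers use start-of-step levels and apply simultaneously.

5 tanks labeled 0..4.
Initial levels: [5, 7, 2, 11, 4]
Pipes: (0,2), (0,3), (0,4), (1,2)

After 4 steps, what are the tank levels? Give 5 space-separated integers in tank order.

Answer: 7 6 4 7 5

Derivation:
Step 1: flows [0->2,3->0,0->4,1->2] -> levels [4 6 4 10 5]
Step 2: flows [0=2,3->0,4->0,1->2] -> levels [6 5 5 9 4]
Step 3: flows [0->2,3->0,0->4,1=2] -> levels [5 5 6 8 5]
Step 4: flows [2->0,3->0,0=4,2->1] -> levels [7 6 4 7 5]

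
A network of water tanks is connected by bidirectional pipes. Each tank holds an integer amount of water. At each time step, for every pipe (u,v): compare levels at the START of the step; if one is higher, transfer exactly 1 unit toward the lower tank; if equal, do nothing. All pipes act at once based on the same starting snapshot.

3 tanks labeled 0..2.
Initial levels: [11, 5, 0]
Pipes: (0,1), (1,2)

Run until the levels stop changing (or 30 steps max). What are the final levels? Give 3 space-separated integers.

Answer: 5 6 5

Derivation:
Step 1: flows [0->1,1->2] -> levels [10 5 1]
Step 2: flows [0->1,1->2] -> levels [9 5 2]
Step 3: flows [0->1,1->2] -> levels [8 5 3]
Step 4: flows [0->1,1->2] -> levels [7 5 4]
Step 5: flows [0->1,1->2] -> levels [6 5 5]
Step 6: flows [0->1,1=2] -> levels [5 6 5]
Step 7: flows [1->0,1->2] -> levels [6 4 6]
Step 8: flows [0->1,2->1] -> levels [5 6 5]
  -> period-2 cycle: step 8 state = step 6 state; never stabilizes
  -> state at step 30: (30-6) mod 2 = 0, same as step 6 -> [5 6 5]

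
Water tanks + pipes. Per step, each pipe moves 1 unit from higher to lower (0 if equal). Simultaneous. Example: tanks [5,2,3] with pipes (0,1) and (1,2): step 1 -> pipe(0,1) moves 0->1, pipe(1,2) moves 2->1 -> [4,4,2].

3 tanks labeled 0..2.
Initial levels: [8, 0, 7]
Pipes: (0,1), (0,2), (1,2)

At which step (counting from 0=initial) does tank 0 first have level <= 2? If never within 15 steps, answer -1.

Answer: -1

Derivation:
Step 1: flows [0->1,0->2,2->1] -> levels [6 2 7]
Step 2: flows [0->1,2->0,2->1] -> levels [6 4 5]
Step 3: flows [0->1,0->2,2->1] -> levels [4 6 5]
Step 4: flows [1->0,2->0,1->2] -> levels [6 4 5]
  -> period-2 cycle (repeats step 2); tank 0 never drops to <=2
Tank 0 never reaches <=2 within 15 steps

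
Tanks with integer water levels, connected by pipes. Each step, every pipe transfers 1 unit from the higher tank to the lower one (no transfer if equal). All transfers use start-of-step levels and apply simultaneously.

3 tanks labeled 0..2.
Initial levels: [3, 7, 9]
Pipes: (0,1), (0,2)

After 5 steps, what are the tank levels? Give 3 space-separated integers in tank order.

Answer: 5 7 7

Derivation:
Step 1: flows [1->0,2->0] -> levels [5 6 8]
Step 2: flows [1->0,2->0] -> levels [7 5 7]
Step 3: flows [0->1,0=2] -> levels [6 6 7]
Step 4: flows [0=1,2->0] -> levels [7 6 6]
Step 5: flows [0->1,0->2] -> levels [5 7 7]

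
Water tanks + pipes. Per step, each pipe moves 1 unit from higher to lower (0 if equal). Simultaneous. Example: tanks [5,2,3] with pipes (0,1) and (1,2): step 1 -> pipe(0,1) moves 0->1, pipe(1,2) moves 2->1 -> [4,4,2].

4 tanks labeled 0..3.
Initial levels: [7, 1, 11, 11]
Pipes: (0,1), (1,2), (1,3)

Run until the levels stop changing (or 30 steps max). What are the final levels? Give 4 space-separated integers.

Answer: 8 6 8 8

Derivation:
Step 1: flows [0->1,2->1,3->1] -> levels [6 4 10 10]
Step 2: flows [0->1,2->1,3->1] -> levels [5 7 9 9]
Step 3: flows [1->0,2->1,3->1] -> levels [6 8 8 8]
Step 4: flows [1->0,1=2,1=3] -> levels [7 7 8 8]
Step 5: flows [0=1,2->1,3->1] -> levels [7 9 7 7]
Step 6: flows [1->0,1->2,1->3] -> levels [8 6 8 8]
Step 7: flows [0->1,2->1,3->1] -> levels [7 9 7 7]
  -> period-2 cycle: step 7 state = step 5 state; never stabilizes
  -> state at step 30: (30-5) mod 2 = 1, same as step 6 -> [8 6 8 8]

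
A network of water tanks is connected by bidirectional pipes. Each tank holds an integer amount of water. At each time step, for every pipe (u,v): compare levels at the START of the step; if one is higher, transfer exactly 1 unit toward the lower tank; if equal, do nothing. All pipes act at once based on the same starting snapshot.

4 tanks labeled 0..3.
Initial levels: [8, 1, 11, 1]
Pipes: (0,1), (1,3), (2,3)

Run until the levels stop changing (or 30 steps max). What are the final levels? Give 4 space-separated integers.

Answer: 4 6 6 5

Derivation:
Step 1: flows [0->1,1=3,2->3] -> levels [7 2 10 2]
Step 2: flows [0->1,1=3,2->3] -> levels [6 3 9 3]
Step 3: flows [0->1,1=3,2->3] -> levels [5 4 8 4]
Step 4: flows [0->1,1=3,2->3] -> levels [4 5 7 5]
Step 5: flows [1->0,1=3,2->3] -> levels [5 4 6 6]
Step 6: flows [0->1,3->1,2=3] -> levels [4 6 6 5]
Step 7: flows [1->0,1->3,2->3] -> levels [5 4 5 7]
Step 8: flows [0->1,3->1,3->2] -> levels [4 6 6 5]
  -> period-2 cycle: step 8 state = step 6 state; never stabilizes
  -> state at step 30: (30-6) mod 2 = 0, same as step 6 -> [4 6 6 5]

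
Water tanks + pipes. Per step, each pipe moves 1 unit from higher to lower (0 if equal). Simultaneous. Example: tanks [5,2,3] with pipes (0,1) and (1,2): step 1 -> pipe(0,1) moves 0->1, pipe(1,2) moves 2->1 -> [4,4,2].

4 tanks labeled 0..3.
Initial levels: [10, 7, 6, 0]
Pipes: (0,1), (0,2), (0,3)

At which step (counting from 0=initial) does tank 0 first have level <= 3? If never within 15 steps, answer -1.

Step 1: flows [0->1,0->2,0->3] -> levels [7 8 7 1]
Step 2: flows [1->0,0=2,0->3] -> levels [7 7 7 2]
Step 3: flows [0=1,0=2,0->3] -> levels [6 7 7 3]
Step 4: flows [1->0,2->0,0->3] -> levels [7 6 6 4]
Step 5: flows [0->1,0->2,0->3] -> levels [4 7 7 5]
Step 6: flows [1->0,2->0,3->0] -> levels [7 6 6 4]
  -> period-2 cycle (repeats step 4); tank 0 never drops to <=3
Tank 0 never reaches <=3 within 15 steps

Answer: -1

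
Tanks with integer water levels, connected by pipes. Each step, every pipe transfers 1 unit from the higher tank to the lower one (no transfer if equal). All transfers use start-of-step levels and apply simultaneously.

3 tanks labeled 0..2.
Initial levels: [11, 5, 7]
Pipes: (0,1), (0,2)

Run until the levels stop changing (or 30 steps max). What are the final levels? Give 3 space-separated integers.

Step 1: flows [0->1,0->2] -> levels [9 6 8]
Step 2: flows [0->1,0->2] -> levels [7 7 9]
Step 3: flows [0=1,2->0] -> levels [8 7 8]
Step 4: flows [0->1,0=2] -> levels [7 8 8]
Step 5: flows [1->0,2->0] -> levels [9 7 7]
Step 6: flows [0->1,0->2] -> levels [7 8 8]
  -> period-2 cycle: step 6 state = step 4 state; never stabilizes
  -> state at step 30: (30-4) mod 2 = 0, same as step 4 -> [7 8 8]

Answer: 7 8 8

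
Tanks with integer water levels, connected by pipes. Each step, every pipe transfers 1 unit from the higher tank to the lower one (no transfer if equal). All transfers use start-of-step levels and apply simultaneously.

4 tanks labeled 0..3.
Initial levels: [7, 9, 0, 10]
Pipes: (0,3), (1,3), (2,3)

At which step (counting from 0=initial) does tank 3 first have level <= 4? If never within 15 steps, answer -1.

Step 1: flows [3->0,3->1,3->2] -> levels [8 10 1 7]
Step 2: flows [0->3,1->3,3->2] -> levels [7 9 2 8]
Step 3: flows [3->0,1->3,3->2] -> levels [8 8 3 7]
Step 4: flows [0->3,1->3,3->2] -> levels [7 7 4 8]
Step 5: flows [3->0,3->1,3->2] -> levels [8 8 5 5]
Step 6: flows [0->3,1->3,2=3] -> levels [7 7 5 7]
Step 7: flows [0=3,1=3,3->2] -> levels [7 7 6 6]
Step 8: flows [0->3,1->3,2=3] -> levels [6 6 6 8]
Step 9: flows [3->0,3->1,3->2] -> levels [7 7 7 5]
Step 10: flows [0->3,1->3,2->3] -> levels [6 6 6 8]
  -> period-2 cycle (repeats step 8); tank 3 never drops to <=4
Tank 3 never reaches <=4 within 15 steps

Answer: -1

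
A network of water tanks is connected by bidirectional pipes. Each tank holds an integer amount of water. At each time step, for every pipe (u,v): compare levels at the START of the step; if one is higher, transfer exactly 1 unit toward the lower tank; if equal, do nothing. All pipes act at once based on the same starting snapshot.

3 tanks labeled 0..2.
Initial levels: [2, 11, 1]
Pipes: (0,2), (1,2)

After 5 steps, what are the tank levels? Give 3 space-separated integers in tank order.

Step 1: flows [0->2,1->2] -> levels [1 10 3]
Step 2: flows [2->0,1->2] -> levels [2 9 3]
Step 3: flows [2->0,1->2] -> levels [3 8 3]
Step 4: flows [0=2,1->2] -> levels [3 7 4]
Step 5: flows [2->0,1->2] -> levels [4 6 4]

Answer: 4 6 4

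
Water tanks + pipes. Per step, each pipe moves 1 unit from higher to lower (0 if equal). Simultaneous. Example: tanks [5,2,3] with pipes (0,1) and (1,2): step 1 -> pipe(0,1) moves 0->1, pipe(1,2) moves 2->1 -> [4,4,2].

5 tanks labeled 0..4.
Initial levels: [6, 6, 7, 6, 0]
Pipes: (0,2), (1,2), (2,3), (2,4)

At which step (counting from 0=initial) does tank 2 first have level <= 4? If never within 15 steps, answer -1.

Answer: 1

Derivation:
Step 1: flows [2->0,2->1,2->3,2->4] -> levels [7 7 3 7 1]
Tank 2 first reaches <=4 at step 1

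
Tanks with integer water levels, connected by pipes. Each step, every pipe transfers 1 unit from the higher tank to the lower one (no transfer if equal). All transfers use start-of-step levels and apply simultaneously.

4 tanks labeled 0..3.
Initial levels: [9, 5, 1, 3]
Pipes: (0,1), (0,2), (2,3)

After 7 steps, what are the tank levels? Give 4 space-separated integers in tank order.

Step 1: flows [0->1,0->2,3->2] -> levels [7 6 3 2]
Step 2: flows [0->1,0->2,2->3] -> levels [5 7 3 3]
Step 3: flows [1->0,0->2,2=3] -> levels [5 6 4 3]
Step 4: flows [1->0,0->2,2->3] -> levels [5 5 4 4]
Step 5: flows [0=1,0->2,2=3] -> levels [4 5 5 4]
Step 6: flows [1->0,2->0,2->3] -> levels [6 4 3 5]
Step 7: flows [0->1,0->2,3->2] -> levels [4 5 5 4]

Answer: 4 5 5 4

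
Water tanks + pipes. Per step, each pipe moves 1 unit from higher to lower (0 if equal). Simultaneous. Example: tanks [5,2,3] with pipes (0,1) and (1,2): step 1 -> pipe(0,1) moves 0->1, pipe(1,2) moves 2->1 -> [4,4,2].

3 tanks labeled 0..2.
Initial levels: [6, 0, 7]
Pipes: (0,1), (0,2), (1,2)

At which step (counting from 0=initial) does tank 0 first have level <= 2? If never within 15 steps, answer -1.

Answer: -1

Derivation:
Step 1: flows [0->1,2->0,2->1] -> levels [6 2 5]
Step 2: flows [0->1,0->2,2->1] -> levels [4 4 5]
Step 3: flows [0=1,2->0,2->1] -> levels [5 5 3]
Step 4: flows [0=1,0->2,1->2] -> levels [4 4 5]
  -> period-2 cycle (repeats step 2); tank 0 never drops to <=2
Tank 0 never reaches <=2 within 15 steps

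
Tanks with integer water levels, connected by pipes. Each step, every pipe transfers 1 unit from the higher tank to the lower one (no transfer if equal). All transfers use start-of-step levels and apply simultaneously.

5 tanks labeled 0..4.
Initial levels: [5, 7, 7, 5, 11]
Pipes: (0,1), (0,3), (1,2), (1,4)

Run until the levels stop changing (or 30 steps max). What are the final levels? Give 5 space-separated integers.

Step 1: flows [1->0,0=3,1=2,4->1] -> levels [6 7 7 5 10]
Step 2: flows [1->0,0->3,1=2,4->1] -> levels [6 7 7 6 9]
Step 3: flows [1->0,0=3,1=2,4->1] -> levels [7 7 7 6 8]
Step 4: flows [0=1,0->3,1=2,4->1] -> levels [6 8 7 7 7]
Step 5: flows [1->0,3->0,1->2,1->4] -> levels [8 5 8 6 8]
Step 6: flows [0->1,0->3,2->1,4->1] -> levels [6 8 7 7 7]
  -> period-2 cycle: step 6 state = step 4 state; never stabilizes
  -> state at step 30: (30-4) mod 2 = 0, same as step 4 -> [6 8 7 7 7]

Answer: 6 8 7 7 7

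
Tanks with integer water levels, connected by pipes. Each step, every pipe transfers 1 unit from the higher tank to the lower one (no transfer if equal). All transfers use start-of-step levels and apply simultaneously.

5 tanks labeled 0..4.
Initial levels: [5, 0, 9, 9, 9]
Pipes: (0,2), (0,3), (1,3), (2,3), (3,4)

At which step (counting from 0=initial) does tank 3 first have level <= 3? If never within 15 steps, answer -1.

Step 1: flows [2->0,3->0,3->1,2=3,3=4] -> levels [7 1 8 7 9]
Step 2: flows [2->0,0=3,3->1,2->3,4->3] -> levels [8 2 6 8 8]
Step 3: flows [0->2,0=3,3->1,3->2,3=4] -> levels [7 3 8 6 8]
Step 4: flows [2->0,0->3,3->1,2->3,4->3] -> levels [7 4 6 8 7]
Step 5: flows [0->2,3->0,3->1,3->2,3->4] -> levels [7 5 8 4 8]
Step 6: flows [2->0,0->3,1->3,2->3,4->3] -> levels [7 4 6 8 7]
  -> period-2 cycle (repeats step 4); tank 3 never drops to <=3
Tank 3 never reaches <=3 within 15 steps

Answer: -1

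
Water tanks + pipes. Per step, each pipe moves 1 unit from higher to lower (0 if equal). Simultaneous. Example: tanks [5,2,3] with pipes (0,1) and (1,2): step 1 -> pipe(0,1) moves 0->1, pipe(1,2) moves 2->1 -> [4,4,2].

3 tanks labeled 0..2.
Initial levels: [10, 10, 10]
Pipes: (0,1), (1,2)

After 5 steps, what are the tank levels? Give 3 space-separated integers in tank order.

Answer: 10 10 10

Derivation:
Step 1: flows [0=1,1=2] -> levels [10 10 10]
  -> stable; steps 2..5 unchanged -> [10 10 10]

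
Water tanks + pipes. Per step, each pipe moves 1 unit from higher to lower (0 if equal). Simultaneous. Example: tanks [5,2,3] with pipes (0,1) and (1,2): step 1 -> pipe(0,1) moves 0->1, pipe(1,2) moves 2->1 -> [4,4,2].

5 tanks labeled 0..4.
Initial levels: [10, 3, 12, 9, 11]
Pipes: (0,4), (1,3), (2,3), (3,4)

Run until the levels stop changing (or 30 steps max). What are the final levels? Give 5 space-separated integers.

Step 1: flows [4->0,3->1,2->3,4->3] -> levels [11 4 11 10 9]
Step 2: flows [0->4,3->1,2->3,3->4] -> levels [10 5 10 9 11]
Step 3: flows [4->0,3->1,2->3,4->3] -> levels [11 6 9 10 9]
Step 4: flows [0->4,3->1,3->2,3->4] -> levels [10 7 10 7 11]
Step 5: flows [4->0,1=3,2->3,4->3] -> levels [11 7 9 9 9]
Step 6: flows [0->4,3->1,2=3,3=4] -> levels [10 8 9 8 10]
Step 7: flows [0=4,1=3,2->3,4->3] -> levels [10 8 8 10 9]
Step 8: flows [0->4,3->1,3->2,3->4] -> levels [9 9 9 7 11]
Step 9: flows [4->0,1->3,2->3,4->3] -> levels [10 8 8 10 9]
  -> period-2 cycle: step 9 state = step 7 state; never stabilizes
  -> state at step 30: (30-7) mod 2 = 1, same as step 8 -> [9 9 9 7 11]

Answer: 9 9 9 7 11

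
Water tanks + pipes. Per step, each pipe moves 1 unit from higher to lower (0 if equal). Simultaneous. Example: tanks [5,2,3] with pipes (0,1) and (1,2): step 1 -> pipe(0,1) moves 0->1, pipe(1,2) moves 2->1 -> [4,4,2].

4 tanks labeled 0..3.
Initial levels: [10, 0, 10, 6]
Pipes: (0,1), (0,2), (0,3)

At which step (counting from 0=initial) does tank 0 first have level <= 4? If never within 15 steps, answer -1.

Answer: -1

Derivation:
Step 1: flows [0->1,0=2,0->3] -> levels [8 1 10 7]
Step 2: flows [0->1,2->0,0->3] -> levels [7 2 9 8]
Step 3: flows [0->1,2->0,3->0] -> levels [8 3 8 7]
Step 4: flows [0->1,0=2,0->3] -> levels [6 4 8 8]
Step 5: flows [0->1,2->0,3->0] -> levels [7 5 7 7]
Step 6: flows [0->1,0=2,0=3] -> levels [6 6 7 7]
Step 7: flows [0=1,2->0,3->0] -> levels [8 6 6 6]
Step 8: flows [0->1,0->2,0->3] -> levels [5 7 7 7]
Step 9: flows [1->0,2->0,3->0] -> levels [8 6 6 6]
  -> period-2 cycle (repeats step 7); tank 0 never drops to <=4
Tank 0 never reaches <=4 within 15 steps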